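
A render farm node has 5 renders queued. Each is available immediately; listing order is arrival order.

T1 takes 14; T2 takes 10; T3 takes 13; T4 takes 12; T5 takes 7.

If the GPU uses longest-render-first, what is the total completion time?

LPT (decreasing processing time): T1 T3 T4 T2 T5.
T1: 0→14
T3: 14→27
T4: 27→39
T2: 39→49
T5: 49→56
Sum = 14+27+39+49+56 = 185.

185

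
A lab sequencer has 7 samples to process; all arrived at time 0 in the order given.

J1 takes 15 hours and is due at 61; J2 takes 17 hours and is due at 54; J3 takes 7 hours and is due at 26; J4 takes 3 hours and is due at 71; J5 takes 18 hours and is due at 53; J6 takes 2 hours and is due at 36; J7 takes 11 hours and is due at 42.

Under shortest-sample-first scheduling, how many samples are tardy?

2

SPT (increasing processing time): J6 J4 J3 J7 J1 J2 J5.
J6: 0→2, due 36, tardiness 0
J4: 2→5, due 71, tardiness 0
J3: 5→12, due 26, tardiness 0
J7: 12→23, due 42, tardiness 0
J1: 23→38, due 61, tardiness 0
J2: 38→55, due 54, tardiness 1
J5: 55→73, due 53, tardiness 20
Late samples: 2.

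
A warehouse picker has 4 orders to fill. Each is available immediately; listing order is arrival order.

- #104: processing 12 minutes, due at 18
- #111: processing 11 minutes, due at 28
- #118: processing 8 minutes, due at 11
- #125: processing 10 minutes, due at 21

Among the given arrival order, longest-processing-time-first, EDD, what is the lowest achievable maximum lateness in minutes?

FIFO (arrival order): #104 #111 #118 #125.
#104: 0→12, due 18, lateness -6
#111: 12→23, due 28, lateness -5
#118: 23→31, due 11, lateness 20
#125: 31→41, due 21, lateness 20
Maximum = 20.
LPT (decreasing processing time): #104 #111 #125 #118.
#104: 0→12, due 18, lateness -6
#111: 12→23, due 28, lateness -5
#125: 23→33, due 21, lateness 12
#118: 33→41, due 11, lateness 30
Maximum = 30.
EDD (increasing due date): #118 #104 #125 #111.
#118: 0→8, due 11, lateness -3
#104: 8→20, due 18, lateness 2
#125: 20→30, due 21, lateness 9
#111: 30→41, due 28, lateness 13
Maximum = 13.
FIFO 20, LPT 30, EDD 13 → minimum 13.

13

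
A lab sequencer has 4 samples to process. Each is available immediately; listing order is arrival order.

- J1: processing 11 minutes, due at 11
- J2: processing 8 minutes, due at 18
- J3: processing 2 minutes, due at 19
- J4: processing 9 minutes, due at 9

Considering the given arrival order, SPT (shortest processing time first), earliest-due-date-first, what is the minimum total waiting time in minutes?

31

FIFO (arrival order): J1 J2 J3 J4.
J1: waits 0, runs 0→11
J2: waits 11, runs 11→19
J3: waits 19, runs 19→21
J4: waits 21, runs 21→30
Sum = 0+11+19+21 = 51.
SPT (increasing processing time): J3 J2 J4 J1.
J3: waits 0, runs 0→2
J2: waits 2, runs 2→10
J4: waits 10, runs 10→19
J1: waits 19, runs 19→30
Sum = 0+2+10+19 = 31.
EDD (increasing due date): J4 J1 J2 J3.
J4: waits 0, runs 0→9
J1: waits 9, runs 9→20
J2: waits 20, runs 20→28
J3: waits 28, runs 28→30
Sum = 0+9+20+28 = 57.
FIFO 51, SPT 31, EDD 57 → minimum 31.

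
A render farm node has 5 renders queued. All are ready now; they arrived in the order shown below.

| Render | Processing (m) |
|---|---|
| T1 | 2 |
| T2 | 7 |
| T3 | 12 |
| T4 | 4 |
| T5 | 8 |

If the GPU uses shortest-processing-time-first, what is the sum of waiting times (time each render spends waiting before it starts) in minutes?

42

SPT (increasing processing time): T1 T4 T2 T5 T3.
T1: waits 0, runs 0→2
T4: waits 2, runs 2→6
T2: waits 6, runs 6→13
T5: waits 13, runs 13→21
T3: waits 21, runs 21→33
Sum = 0+2+6+13+21 = 42.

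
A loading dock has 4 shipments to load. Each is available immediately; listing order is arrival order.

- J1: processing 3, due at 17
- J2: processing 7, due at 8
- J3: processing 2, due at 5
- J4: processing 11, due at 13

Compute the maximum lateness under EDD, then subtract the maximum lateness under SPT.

EDD (increasing due date): J3 J2 J4 J1.
J3: 0→2, due 5, lateness -3
J2: 2→9, due 8, lateness 1
J4: 9→20, due 13, lateness 7
J1: 20→23, due 17, lateness 6
Maximum = 7.
SPT (increasing processing time): J3 J1 J2 J4.
J3: 0→2, due 5, lateness -3
J1: 2→5, due 17, lateness -12
J2: 5→12, due 8, lateness 4
J4: 12→23, due 13, lateness 10
Maximum = 10.
Difference = 7 − 10 = -3.

-3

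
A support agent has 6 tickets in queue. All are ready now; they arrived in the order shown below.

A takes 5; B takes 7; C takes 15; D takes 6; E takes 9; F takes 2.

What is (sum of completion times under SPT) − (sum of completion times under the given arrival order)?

-48

SPT (increasing processing time): F A D B E C.
F: 0→2
A: 2→7
D: 7→13
B: 13→20
E: 20→29
C: 29→44
Sum = 2+7+13+20+29+44 = 115.
FIFO (arrival order): A B C D E F.
A: 0→5
B: 5→12
C: 12→27
D: 27→33
E: 33→42
F: 42→44
Sum = 5+12+27+33+42+44 = 163.
Difference = 115 − 163 = -48.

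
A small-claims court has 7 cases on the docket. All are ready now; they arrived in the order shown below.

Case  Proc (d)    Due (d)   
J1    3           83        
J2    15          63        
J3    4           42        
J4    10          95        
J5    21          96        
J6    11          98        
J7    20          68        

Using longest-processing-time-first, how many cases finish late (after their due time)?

LPT (decreasing processing time): J5 J7 J2 J6 J4 J3 J1.
J5: 0→21, due 96, tardiness 0
J7: 21→41, due 68, tardiness 0
J2: 41→56, due 63, tardiness 0
J6: 56→67, due 98, tardiness 0
J4: 67→77, due 95, tardiness 0
J3: 77→81, due 42, tardiness 39
J1: 81→84, due 83, tardiness 1
Late cases: 2.

2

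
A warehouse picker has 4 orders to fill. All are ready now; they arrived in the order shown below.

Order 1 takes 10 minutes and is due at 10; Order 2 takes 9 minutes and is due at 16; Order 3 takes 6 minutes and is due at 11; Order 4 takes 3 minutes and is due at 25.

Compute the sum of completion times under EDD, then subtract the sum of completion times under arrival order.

EDD (increasing due date): Order 1 Order 3 Order 2 Order 4.
Order 1: 0→10
Order 3: 10→16
Order 2: 16→25
Order 4: 25→28
Sum = 10+16+25+28 = 79.
FIFO (arrival order): Order 1 Order 2 Order 3 Order 4.
Order 1: 0→10
Order 2: 10→19
Order 3: 19→25
Order 4: 25→28
Sum = 10+19+25+28 = 82.
Difference = 79 − 82 = -3.

-3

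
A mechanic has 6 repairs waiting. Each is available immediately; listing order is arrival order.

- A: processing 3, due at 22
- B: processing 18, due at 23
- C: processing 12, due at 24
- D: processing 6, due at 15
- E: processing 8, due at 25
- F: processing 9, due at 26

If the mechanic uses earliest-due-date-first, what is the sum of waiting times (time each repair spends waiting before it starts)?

EDD (increasing due date): D A B C E F.
D: waits 0, runs 0→6
A: waits 6, runs 6→9
B: waits 9, runs 9→27
C: waits 27, runs 27→39
E: waits 39, runs 39→47
F: waits 47, runs 47→56
Sum = 0+6+9+27+39+47 = 128.

128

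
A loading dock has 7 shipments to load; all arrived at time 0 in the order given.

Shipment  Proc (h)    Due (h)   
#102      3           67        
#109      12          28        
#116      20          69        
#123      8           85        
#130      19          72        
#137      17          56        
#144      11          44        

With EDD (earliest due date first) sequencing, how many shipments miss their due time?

EDD (increasing due date): #109 #144 #137 #102 #116 #130 #123.
#109: 0→12, due 28, tardiness 0
#144: 12→23, due 44, tardiness 0
#137: 23→40, due 56, tardiness 0
#102: 40→43, due 67, tardiness 0
#116: 43→63, due 69, tardiness 0
#130: 63→82, due 72, tardiness 10
#123: 82→90, due 85, tardiness 5
Late shipments: 2.

2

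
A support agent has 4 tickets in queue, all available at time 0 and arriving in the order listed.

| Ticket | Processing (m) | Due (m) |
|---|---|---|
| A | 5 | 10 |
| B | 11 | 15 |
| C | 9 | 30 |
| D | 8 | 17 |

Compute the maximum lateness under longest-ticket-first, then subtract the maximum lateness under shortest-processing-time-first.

LPT (decreasing processing time): B C D A.
B: 0→11, due 15, lateness -4
C: 11→20, due 30, lateness -10
D: 20→28, due 17, lateness 11
A: 28→33, due 10, lateness 23
Maximum = 23.
SPT (increasing processing time): A D C B.
A: 0→5, due 10, lateness -5
D: 5→13, due 17, lateness -4
C: 13→22, due 30, lateness -8
B: 22→33, due 15, lateness 18
Maximum = 18.
Difference = 23 − 18 = 5.

5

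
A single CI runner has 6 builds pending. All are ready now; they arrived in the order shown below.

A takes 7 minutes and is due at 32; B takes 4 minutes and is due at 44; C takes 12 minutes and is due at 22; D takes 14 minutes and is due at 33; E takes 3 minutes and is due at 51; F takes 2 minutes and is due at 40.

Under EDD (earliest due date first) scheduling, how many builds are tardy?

0

EDD (increasing due date): C A D F B E.
C: 0→12, due 22, tardiness 0
A: 12→19, due 32, tardiness 0
D: 19→33, due 33, tardiness 0
F: 33→35, due 40, tardiness 0
B: 35→39, due 44, tardiness 0
E: 39→42, due 51, tardiness 0
Late builds: 0.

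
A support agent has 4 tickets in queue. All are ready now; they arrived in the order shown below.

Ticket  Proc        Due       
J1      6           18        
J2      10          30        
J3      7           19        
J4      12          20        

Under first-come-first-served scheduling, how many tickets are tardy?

2

FIFO (arrival order): J1 J2 J3 J4.
J1: 0→6, due 18, tardiness 0
J2: 6→16, due 30, tardiness 0
J3: 16→23, due 19, tardiness 4
J4: 23→35, due 20, tardiness 15
Late tickets: 2.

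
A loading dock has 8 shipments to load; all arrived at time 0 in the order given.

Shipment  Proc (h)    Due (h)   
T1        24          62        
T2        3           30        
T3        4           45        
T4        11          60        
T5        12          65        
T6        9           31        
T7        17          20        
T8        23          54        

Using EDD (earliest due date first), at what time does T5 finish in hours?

103

EDD (increasing due date): T7 T2 T6 T3 T8 T4 T1 T5.
T7: 0→17
T2: 17→20
T6: 20→29
T3: 29→33
T8: 33→56
T4: 56→67
T1: 67→91
T5: 91→103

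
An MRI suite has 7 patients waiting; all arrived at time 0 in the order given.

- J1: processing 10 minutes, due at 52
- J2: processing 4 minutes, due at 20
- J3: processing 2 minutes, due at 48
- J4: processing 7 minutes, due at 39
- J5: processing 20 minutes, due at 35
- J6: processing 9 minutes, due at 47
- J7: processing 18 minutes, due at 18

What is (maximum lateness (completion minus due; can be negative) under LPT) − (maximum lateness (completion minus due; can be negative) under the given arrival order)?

-4

LPT (decreasing processing time): J5 J7 J1 J6 J4 J2 J3.
J5: 0→20, due 35, lateness -15
J7: 20→38, due 18, lateness 20
J1: 38→48, due 52, lateness -4
J6: 48→57, due 47, lateness 10
J4: 57→64, due 39, lateness 25
J2: 64→68, due 20, lateness 48
J3: 68→70, due 48, lateness 22
Maximum = 48.
FIFO (arrival order): J1 J2 J3 J4 J5 J6 J7.
J1: 0→10, due 52, lateness -42
J2: 10→14, due 20, lateness -6
J3: 14→16, due 48, lateness -32
J4: 16→23, due 39, lateness -16
J5: 23→43, due 35, lateness 8
J6: 43→52, due 47, lateness 5
J7: 52→70, due 18, lateness 52
Maximum = 52.
Difference = 48 − 52 = -4.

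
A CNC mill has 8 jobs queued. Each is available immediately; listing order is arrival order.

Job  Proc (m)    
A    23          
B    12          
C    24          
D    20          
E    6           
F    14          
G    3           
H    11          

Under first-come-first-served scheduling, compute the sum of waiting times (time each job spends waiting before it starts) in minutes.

482

FIFO (arrival order): A B C D E F G H.
A: waits 0, runs 0→23
B: waits 23, runs 23→35
C: waits 35, runs 35→59
D: waits 59, runs 59→79
E: waits 79, runs 79→85
F: waits 85, runs 85→99
G: waits 99, runs 99→102
H: waits 102, runs 102→113
Sum = 0+23+35+59+79+85+99+102 = 482.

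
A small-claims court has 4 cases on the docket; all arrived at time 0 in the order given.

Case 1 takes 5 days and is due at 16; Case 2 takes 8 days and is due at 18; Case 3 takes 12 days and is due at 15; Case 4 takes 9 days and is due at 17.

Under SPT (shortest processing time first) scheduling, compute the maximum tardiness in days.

19

SPT (increasing processing time): Case 1 Case 2 Case 4 Case 3.
Case 1: 0→5, due 16, tardiness 0
Case 2: 5→13, due 18, tardiness 0
Case 4: 13→22, due 17, tardiness 5
Case 3: 22→34, due 15, tardiness 19
Maximum = 19.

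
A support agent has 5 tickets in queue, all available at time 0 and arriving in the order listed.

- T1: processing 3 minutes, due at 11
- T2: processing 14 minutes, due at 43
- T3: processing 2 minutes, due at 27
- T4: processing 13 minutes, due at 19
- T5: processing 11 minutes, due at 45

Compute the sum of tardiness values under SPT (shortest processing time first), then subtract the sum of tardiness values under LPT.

-44

SPT (increasing processing time): T3 T1 T5 T4 T2.
T3: 0→2, due 27, tardiness 0
T1: 2→5, due 11, tardiness 0
T5: 5→16, due 45, tardiness 0
T4: 16→29, due 19, tardiness 10
T2: 29→43, due 43, tardiness 0
Sum = 0+0+0+10+0 = 10.
LPT (decreasing processing time): T2 T4 T5 T1 T3.
T2: 0→14, due 43, tardiness 0
T4: 14→27, due 19, tardiness 8
T5: 27→38, due 45, tardiness 0
T1: 38→41, due 11, tardiness 30
T3: 41→43, due 27, tardiness 16
Sum = 0+8+0+30+16 = 54.
Difference = 10 − 54 = -44.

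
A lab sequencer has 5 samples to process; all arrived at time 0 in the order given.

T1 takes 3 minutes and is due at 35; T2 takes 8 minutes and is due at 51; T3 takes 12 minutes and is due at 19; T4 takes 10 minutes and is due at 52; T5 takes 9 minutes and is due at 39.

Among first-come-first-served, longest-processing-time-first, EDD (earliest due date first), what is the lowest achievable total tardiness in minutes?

FIFO (arrival order): T1 T2 T3 T4 T5.
T1: 0→3, due 35, tardiness 0
T2: 3→11, due 51, tardiness 0
T3: 11→23, due 19, tardiness 4
T4: 23→33, due 52, tardiness 0
T5: 33→42, due 39, tardiness 3
Sum = 0+0+4+0+3 = 7.
LPT (decreasing processing time): T3 T4 T5 T2 T1.
T3: 0→12, due 19, tardiness 0
T4: 12→22, due 52, tardiness 0
T5: 22→31, due 39, tardiness 0
T2: 31→39, due 51, tardiness 0
T1: 39→42, due 35, tardiness 7
Sum = 0+0+0+0+7 = 7.
EDD (increasing due date): T3 T1 T5 T2 T4.
T3: 0→12, due 19, tardiness 0
T1: 12→15, due 35, tardiness 0
T5: 15→24, due 39, tardiness 0
T2: 24→32, due 51, tardiness 0
T4: 32→42, due 52, tardiness 0
Sum = 0+0+0+0+0 = 0.
FIFO 7, LPT 7, EDD 0 → minimum 0.

0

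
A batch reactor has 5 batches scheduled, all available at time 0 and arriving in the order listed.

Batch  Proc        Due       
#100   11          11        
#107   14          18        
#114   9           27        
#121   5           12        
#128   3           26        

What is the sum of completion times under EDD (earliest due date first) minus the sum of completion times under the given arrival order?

EDD (increasing due date): #100 #121 #107 #128 #114.
#100: 0→11
#121: 11→16
#107: 16→30
#128: 30→33
#114: 33→42
Sum = 11+16+30+33+42 = 132.
FIFO (arrival order): #100 #107 #114 #121 #128.
#100: 0→11
#107: 11→25
#114: 25→34
#121: 34→39
#128: 39→42
Sum = 11+25+34+39+42 = 151.
Difference = 132 − 151 = -19.

-19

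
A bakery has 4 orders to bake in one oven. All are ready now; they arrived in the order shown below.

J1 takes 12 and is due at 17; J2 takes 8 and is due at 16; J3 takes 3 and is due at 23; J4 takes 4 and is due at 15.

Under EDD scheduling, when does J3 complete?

EDD (increasing due date): J4 J2 J1 J3.
J4: 0→4
J2: 4→12
J1: 12→24
J3: 24→27

27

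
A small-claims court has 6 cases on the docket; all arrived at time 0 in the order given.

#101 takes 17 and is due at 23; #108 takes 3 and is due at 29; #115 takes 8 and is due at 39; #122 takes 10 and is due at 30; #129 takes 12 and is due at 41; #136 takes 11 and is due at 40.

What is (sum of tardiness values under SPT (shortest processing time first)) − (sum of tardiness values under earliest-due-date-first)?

SPT (increasing processing time): #108 #115 #122 #136 #129 #101.
#108: 0→3, due 29, tardiness 0
#115: 3→11, due 39, tardiness 0
#122: 11→21, due 30, tardiness 0
#136: 21→32, due 40, tardiness 0
#129: 32→44, due 41, tardiness 3
#101: 44→61, due 23, tardiness 38
Sum = 0+0+0+0+3+38 = 41.
EDD (increasing due date): #101 #108 #122 #115 #136 #129.
#101: 0→17, due 23, tardiness 0
#108: 17→20, due 29, tardiness 0
#122: 20→30, due 30, tardiness 0
#115: 30→38, due 39, tardiness 0
#136: 38→49, due 40, tardiness 9
#129: 49→61, due 41, tardiness 20
Sum = 0+0+0+0+9+20 = 29.
Difference = 41 − 29 = 12.

12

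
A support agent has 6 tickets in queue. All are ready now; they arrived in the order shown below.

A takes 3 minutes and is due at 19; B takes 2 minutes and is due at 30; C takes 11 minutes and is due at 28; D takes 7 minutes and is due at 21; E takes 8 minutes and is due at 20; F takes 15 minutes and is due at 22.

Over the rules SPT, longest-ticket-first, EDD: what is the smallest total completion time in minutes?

SPT (increasing processing time): B A D E C F.
B: 0→2
A: 2→5
D: 5→12
E: 12→20
C: 20→31
F: 31→46
Sum = 2+5+12+20+31+46 = 116.
LPT (decreasing processing time): F C E D A B.
F: 0→15
C: 15→26
E: 26→34
D: 34→41
A: 41→44
B: 44→46
Sum = 15+26+34+41+44+46 = 206.
EDD (increasing due date): A E D F C B.
A: 0→3
E: 3→11
D: 11→18
F: 18→33
C: 33→44
B: 44→46
Sum = 3+11+18+33+44+46 = 155.
SPT 116, LPT 206, EDD 155 → minimum 116.

116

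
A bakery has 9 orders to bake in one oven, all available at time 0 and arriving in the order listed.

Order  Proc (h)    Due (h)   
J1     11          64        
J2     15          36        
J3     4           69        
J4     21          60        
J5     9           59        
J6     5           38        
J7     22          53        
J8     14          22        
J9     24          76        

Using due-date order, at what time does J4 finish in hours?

86

EDD (increasing due date): J8 J2 J6 J7 J5 J4 J1 J3 J9.
J8: 0→14
J2: 14→29
J6: 29→34
J7: 34→56
J5: 56→65
J4: 65→86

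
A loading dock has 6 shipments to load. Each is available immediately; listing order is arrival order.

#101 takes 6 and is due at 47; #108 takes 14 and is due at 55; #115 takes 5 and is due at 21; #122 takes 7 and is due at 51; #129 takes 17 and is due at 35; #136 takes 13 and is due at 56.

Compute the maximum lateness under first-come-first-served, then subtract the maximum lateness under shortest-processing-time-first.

-13

FIFO (arrival order): #101 #108 #115 #122 #129 #136.
#101: 0→6, due 47, lateness -41
#108: 6→20, due 55, lateness -35
#115: 20→25, due 21, lateness 4
#122: 25→32, due 51, lateness -19
#129: 32→49, due 35, lateness 14
#136: 49→62, due 56, lateness 6
Maximum = 14.
SPT (increasing processing time): #115 #101 #122 #136 #108 #129.
#115: 0→5, due 21, lateness -16
#101: 5→11, due 47, lateness -36
#122: 11→18, due 51, lateness -33
#136: 18→31, due 56, lateness -25
#108: 31→45, due 55, lateness -10
#129: 45→62, due 35, lateness 27
Maximum = 27.
Difference = 14 − 27 = -13.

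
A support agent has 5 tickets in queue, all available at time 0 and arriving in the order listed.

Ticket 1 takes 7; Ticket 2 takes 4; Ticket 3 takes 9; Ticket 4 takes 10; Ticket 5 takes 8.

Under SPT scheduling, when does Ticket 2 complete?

4

SPT (increasing processing time): Ticket 2 Ticket 1 Ticket 5 Ticket 3 Ticket 4.
Ticket 2: 0→4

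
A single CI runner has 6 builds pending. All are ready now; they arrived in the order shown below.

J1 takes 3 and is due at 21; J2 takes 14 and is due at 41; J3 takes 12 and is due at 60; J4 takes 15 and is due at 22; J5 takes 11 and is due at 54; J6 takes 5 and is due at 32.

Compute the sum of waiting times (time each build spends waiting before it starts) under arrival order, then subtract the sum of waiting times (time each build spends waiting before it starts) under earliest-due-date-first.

FIFO (arrival order): J1 J2 J3 J4 J5 J6.
J1: waits 0, runs 0→3
J2: waits 3, runs 3→17
J3: waits 17, runs 17→29
J4: waits 29, runs 29→44
J5: waits 44, runs 44→55
J6: waits 55, runs 55→60
Sum = 0+3+17+29+44+55 = 148.
EDD (increasing due date): J1 J4 J6 J2 J5 J3.
J1: waits 0, runs 0→3
J4: waits 3, runs 3→18
J6: waits 18, runs 18→23
J2: waits 23, runs 23→37
J5: waits 37, runs 37→48
J3: waits 48, runs 48→60
Sum = 0+3+18+23+37+48 = 129.
Difference = 148 − 129 = 19.

19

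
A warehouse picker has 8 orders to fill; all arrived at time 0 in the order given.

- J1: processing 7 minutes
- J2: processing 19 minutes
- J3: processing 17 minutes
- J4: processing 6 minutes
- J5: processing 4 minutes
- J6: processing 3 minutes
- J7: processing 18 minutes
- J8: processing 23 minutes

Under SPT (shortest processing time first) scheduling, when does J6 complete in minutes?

SPT (increasing processing time): J6 J5 J4 J1 J3 J7 J2 J8.
J6: 0→3

3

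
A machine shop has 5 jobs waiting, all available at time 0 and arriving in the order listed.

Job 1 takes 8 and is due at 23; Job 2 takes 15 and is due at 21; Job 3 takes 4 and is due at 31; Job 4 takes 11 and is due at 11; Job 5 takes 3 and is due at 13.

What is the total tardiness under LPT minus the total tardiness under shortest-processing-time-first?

LPT (decreasing processing time): Job 2 Job 4 Job 1 Job 3 Job 5.
Job 2: 0→15, due 21, tardiness 0
Job 4: 15→26, due 11, tardiness 15
Job 1: 26→34, due 23, tardiness 11
Job 3: 34→38, due 31, tardiness 7
Job 5: 38→41, due 13, tardiness 28
Sum = 0+15+11+7+28 = 61.
SPT (increasing processing time): Job 5 Job 3 Job 1 Job 4 Job 2.
Job 5: 0→3, due 13, tardiness 0
Job 3: 3→7, due 31, tardiness 0
Job 1: 7→15, due 23, tardiness 0
Job 4: 15→26, due 11, tardiness 15
Job 2: 26→41, due 21, tardiness 20
Sum = 0+0+0+15+20 = 35.
Difference = 61 − 35 = 26.

26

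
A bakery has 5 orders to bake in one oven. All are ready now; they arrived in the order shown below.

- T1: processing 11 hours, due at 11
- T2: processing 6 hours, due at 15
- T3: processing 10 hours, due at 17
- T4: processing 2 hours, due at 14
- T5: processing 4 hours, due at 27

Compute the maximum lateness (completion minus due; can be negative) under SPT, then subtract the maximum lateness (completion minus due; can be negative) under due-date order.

10

SPT (increasing processing time): T4 T5 T2 T3 T1.
T4: 0→2, due 14, lateness -12
T5: 2→6, due 27, lateness -21
T2: 6→12, due 15, lateness -3
T3: 12→22, due 17, lateness 5
T1: 22→33, due 11, lateness 22
Maximum = 22.
EDD (increasing due date): T1 T4 T2 T3 T5.
T1: 0→11, due 11, lateness 0
T4: 11→13, due 14, lateness -1
T2: 13→19, due 15, lateness 4
T3: 19→29, due 17, lateness 12
T5: 29→33, due 27, lateness 6
Maximum = 12.
Difference = 22 − 12 = 10.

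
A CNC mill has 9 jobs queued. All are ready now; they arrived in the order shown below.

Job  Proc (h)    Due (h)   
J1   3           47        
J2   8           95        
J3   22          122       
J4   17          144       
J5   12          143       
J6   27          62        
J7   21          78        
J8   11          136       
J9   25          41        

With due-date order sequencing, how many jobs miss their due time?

EDD (increasing due date): J9 J1 J6 J7 J2 J3 J8 J5 J4.
J9: 0→25, due 41, tardiness 0
J1: 25→28, due 47, tardiness 0
J6: 28→55, due 62, tardiness 0
J7: 55→76, due 78, tardiness 0
J2: 76→84, due 95, tardiness 0
J3: 84→106, due 122, tardiness 0
J8: 106→117, due 136, tardiness 0
J5: 117→129, due 143, tardiness 0
J4: 129→146, due 144, tardiness 2
Late jobs: 1.

1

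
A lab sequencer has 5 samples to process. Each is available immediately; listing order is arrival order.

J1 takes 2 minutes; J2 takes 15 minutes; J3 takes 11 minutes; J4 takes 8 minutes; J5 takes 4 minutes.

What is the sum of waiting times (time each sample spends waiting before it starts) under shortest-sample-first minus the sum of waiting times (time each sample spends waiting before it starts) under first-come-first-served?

SPT (increasing processing time): J1 J5 J4 J3 J2.
J1: waits 0, runs 0→2
J5: waits 2, runs 2→6
J4: waits 6, runs 6→14
J3: waits 14, runs 14→25
J2: waits 25, runs 25→40
Sum = 0+2+6+14+25 = 47.
FIFO (arrival order): J1 J2 J3 J4 J5.
J1: waits 0, runs 0→2
J2: waits 2, runs 2→17
J3: waits 17, runs 17→28
J4: waits 28, runs 28→36
J5: waits 36, runs 36→40
Sum = 0+2+17+28+36 = 83.
Difference = 47 − 83 = -36.

-36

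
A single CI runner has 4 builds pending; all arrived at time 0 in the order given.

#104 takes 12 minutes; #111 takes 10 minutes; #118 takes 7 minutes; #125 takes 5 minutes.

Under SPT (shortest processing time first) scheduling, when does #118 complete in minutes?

12

SPT (increasing processing time): #125 #118 #111 #104.
#125: 0→5
#118: 5→12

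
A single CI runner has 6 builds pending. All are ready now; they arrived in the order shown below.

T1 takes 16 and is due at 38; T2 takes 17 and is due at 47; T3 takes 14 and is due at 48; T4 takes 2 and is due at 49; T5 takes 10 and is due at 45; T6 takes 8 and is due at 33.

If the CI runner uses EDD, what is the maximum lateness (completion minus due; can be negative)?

18

EDD (increasing due date): T6 T1 T5 T2 T3 T4.
T6: 0→8, due 33, lateness -25
T1: 8→24, due 38, lateness -14
T5: 24→34, due 45, lateness -11
T2: 34→51, due 47, lateness 4
T3: 51→65, due 48, lateness 17
T4: 65→67, due 49, lateness 18
Maximum = 18.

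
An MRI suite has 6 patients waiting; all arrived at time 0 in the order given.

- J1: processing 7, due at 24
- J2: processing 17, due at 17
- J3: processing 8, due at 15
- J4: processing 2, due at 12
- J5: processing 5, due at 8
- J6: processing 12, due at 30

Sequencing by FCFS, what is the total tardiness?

98

FIFO (arrival order): J1 J2 J3 J4 J5 J6.
J1: 0→7, due 24, tardiness 0
J2: 7→24, due 17, tardiness 7
J3: 24→32, due 15, tardiness 17
J4: 32→34, due 12, tardiness 22
J5: 34→39, due 8, tardiness 31
J6: 39→51, due 30, tardiness 21
Sum = 0+7+17+22+31+21 = 98.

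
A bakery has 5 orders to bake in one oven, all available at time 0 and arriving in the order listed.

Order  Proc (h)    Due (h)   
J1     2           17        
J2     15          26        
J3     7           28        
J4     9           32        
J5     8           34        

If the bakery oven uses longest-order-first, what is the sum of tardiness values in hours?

LPT (decreasing processing time): J2 J4 J5 J3 J1.
J2: 0→15, due 26, tardiness 0
J4: 15→24, due 32, tardiness 0
J5: 24→32, due 34, tardiness 0
J3: 32→39, due 28, tardiness 11
J1: 39→41, due 17, tardiness 24
Sum = 0+0+0+11+24 = 35.

35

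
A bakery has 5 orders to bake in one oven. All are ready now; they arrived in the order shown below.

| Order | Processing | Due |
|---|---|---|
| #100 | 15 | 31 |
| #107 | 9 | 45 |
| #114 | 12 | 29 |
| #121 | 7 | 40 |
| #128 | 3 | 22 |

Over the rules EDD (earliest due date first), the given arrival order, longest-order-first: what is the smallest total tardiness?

1

EDD (increasing due date): #128 #114 #100 #121 #107.
#128: 0→3, due 22, tardiness 0
#114: 3→15, due 29, tardiness 0
#100: 15→30, due 31, tardiness 0
#121: 30→37, due 40, tardiness 0
#107: 37→46, due 45, tardiness 1
Sum = 0+0+0+0+1 = 1.
FIFO (arrival order): #100 #107 #114 #121 #128.
#100: 0→15, due 31, tardiness 0
#107: 15→24, due 45, tardiness 0
#114: 24→36, due 29, tardiness 7
#121: 36→43, due 40, tardiness 3
#128: 43→46, due 22, tardiness 24
Sum = 0+0+7+3+24 = 34.
LPT (decreasing processing time): #100 #114 #107 #121 #128.
#100: 0→15, due 31, tardiness 0
#114: 15→27, due 29, tardiness 0
#107: 27→36, due 45, tardiness 0
#121: 36→43, due 40, tardiness 3
#128: 43→46, due 22, tardiness 24
Sum = 0+0+0+3+24 = 27.
EDD 1, FIFO 34, LPT 27 → minimum 1.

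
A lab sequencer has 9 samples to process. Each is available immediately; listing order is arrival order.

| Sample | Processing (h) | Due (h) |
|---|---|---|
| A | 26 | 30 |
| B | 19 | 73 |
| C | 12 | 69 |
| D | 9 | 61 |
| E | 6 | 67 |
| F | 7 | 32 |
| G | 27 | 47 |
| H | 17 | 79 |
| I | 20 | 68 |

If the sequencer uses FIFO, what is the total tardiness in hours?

FIFO (arrival order): A B C D E F G H I.
A: 0→26, due 30, tardiness 0
B: 26→45, due 73, tardiness 0
C: 45→57, due 69, tardiness 0
D: 57→66, due 61, tardiness 5
E: 66→72, due 67, tardiness 5
F: 72→79, due 32, tardiness 47
G: 79→106, due 47, tardiness 59
H: 106→123, due 79, tardiness 44
I: 123→143, due 68, tardiness 75
Sum = 0+0+0+5+5+47+59+44+75 = 235.

235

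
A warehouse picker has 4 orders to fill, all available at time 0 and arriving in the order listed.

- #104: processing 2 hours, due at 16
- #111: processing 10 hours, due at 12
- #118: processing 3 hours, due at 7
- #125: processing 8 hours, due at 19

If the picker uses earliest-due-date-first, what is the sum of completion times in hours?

54

EDD (increasing due date): #118 #111 #104 #125.
#118: 0→3
#111: 3→13
#104: 13→15
#125: 15→23
Sum = 3+13+15+23 = 54.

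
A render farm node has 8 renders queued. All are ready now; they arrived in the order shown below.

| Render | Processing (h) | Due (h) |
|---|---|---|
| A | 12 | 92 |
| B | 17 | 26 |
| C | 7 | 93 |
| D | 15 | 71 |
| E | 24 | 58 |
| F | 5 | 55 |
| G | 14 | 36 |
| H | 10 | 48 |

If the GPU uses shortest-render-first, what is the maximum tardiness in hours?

54

SPT (increasing processing time): F C H A G D B E.
F: 0→5, due 55, tardiness 0
C: 5→12, due 93, tardiness 0
H: 12→22, due 48, tardiness 0
A: 22→34, due 92, tardiness 0
G: 34→48, due 36, tardiness 12
D: 48→63, due 71, tardiness 0
B: 63→80, due 26, tardiness 54
E: 80→104, due 58, tardiness 46
Maximum = 54.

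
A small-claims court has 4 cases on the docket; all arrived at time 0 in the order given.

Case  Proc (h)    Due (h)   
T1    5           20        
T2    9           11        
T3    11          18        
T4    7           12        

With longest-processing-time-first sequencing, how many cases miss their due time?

LPT (decreasing processing time): T3 T2 T4 T1.
T3: 0→11, due 18, tardiness 0
T2: 11→20, due 11, tardiness 9
T4: 20→27, due 12, tardiness 15
T1: 27→32, due 20, tardiness 12
Late cases: 3.

3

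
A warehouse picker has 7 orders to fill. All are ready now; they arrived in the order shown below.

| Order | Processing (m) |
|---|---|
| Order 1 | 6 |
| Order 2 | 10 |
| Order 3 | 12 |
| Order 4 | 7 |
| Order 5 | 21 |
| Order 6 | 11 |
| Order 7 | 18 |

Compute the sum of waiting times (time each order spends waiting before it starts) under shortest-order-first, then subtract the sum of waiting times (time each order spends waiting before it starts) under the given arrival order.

SPT (increasing processing time): Order 1 Order 4 Order 2 Order 6 Order 3 Order 7 Order 5.
Order 1: waits 0, runs 0→6
Order 4: waits 6, runs 6→13
Order 2: waits 13, runs 13→23
Order 6: waits 23, runs 23→34
Order 3: waits 34, runs 34→46
Order 7: waits 46, runs 46→64
Order 5: waits 64, runs 64→85
Sum = 0+6+13+23+34+46+64 = 186.
FIFO (arrival order): Order 1 Order 2 Order 3 Order 4 Order 5 Order 6 Order 7.
Order 1: waits 0, runs 0→6
Order 2: waits 6, runs 6→16
Order 3: waits 16, runs 16→28
Order 4: waits 28, runs 28→35
Order 5: waits 35, runs 35→56
Order 6: waits 56, runs 56→67
Order 7: waits 67, runs 67→85
Sum = 0+6+16+28+35+56+67 = 208.
Difference = 186 − 208 = -22.

-22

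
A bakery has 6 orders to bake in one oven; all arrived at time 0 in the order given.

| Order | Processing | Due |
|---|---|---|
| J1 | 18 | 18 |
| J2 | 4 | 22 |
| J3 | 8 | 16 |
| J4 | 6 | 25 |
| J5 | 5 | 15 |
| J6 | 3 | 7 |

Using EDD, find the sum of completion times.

143

EDD (increasing due date): J6 J5 J3 J1 J2 J4.
J6: 0→3
J5: 3→8
J3: 8→16
J1: 16→34
J2: 34→38
J4: 38→44
Sum = 3+8+16+34+38+44 = 143.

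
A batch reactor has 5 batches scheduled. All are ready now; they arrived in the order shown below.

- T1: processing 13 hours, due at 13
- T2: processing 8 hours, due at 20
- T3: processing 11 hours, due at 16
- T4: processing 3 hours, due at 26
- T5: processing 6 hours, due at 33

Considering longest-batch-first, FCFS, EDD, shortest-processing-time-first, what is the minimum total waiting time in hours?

57

LPT (decreasing processing time): T1 T3 T2 T5 T4.
T1: waits 0, runs 0→13
T3: waits 13, runs 13→24
T2: waits 24, runs 24→32
T5: waits 32, runs 32→38
T4: waits 38, runs 38→41
Sum = 0+13+24+32+38 = 107.
FIFO (arrival order): T1 T2 T3 T4 T5.
T1: waits 0, runs 0→13
T2: waits 13, runs 13→21
T3: waits 21, runs 21→32
T4: waits 32, runs 32→35
T5: waits 35, runs 35→41
Sum = 0+13+21+32+35 = 101.
EDD (increasing due date): T1 T3 T2 T4 T5.
T1: waits 0, runs 0→13
T3: waits 13, runs 13→24
T2: waits 24, runs 24→32
T4: waits 32, runs 32→35
T5: waits 35, runs 35→41
Sum = 0+13+24+32+35 = 104.
SPT (increasing processing time): T4 T5 T2 T3 T1.
T4: waits 0, runs 0→3
T5: waits 3, runs 3→9
T2: waits 9, runs 9→17
T3: waits 17, runs 17→28
T1: waits 28, runs 28→41
Sum = 0+3+9+17+28 = 57.
LPT 107, FIFO 101, EDD 104, SPT 57 → minimum 57.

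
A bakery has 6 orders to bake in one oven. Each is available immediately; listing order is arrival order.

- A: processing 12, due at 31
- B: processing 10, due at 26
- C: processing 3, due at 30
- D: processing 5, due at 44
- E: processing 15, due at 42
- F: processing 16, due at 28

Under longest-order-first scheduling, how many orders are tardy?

4

LPT (decreasing processing time): F E A B D C.
F: 0→16, due 28, tardiness 0
E: 16→31, due 42, tardiness 0
A: 31→43, due 31, tardiness 12
B: 43→53, due 26, tardiness 27
D: 53→58, due 44, tardiness 14
C: 58→61, due 30, tardiness 31
Late orders: 4.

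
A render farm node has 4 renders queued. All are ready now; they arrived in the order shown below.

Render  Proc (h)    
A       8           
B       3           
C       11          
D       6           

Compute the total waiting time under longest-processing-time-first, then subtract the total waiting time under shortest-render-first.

LPT (decreasing processing time): C A D B.
C: waits 0, runs 0→11
A: waits 11, runs 11→19
D: waits 19, runs 19→25
B: waits 25, runs 25→28
Sum = 0+11+19+25 = 55.
SPT (increasing processing time): B D A C.
B: waits 0, runs 0→3
D: waits 3, runs 3→9
A: waits 9, runs 9→17
C: waits 17, runs 17→28
Sum = 0+3+9+17 = 29.
Difference = 55 − 29 = 26.

26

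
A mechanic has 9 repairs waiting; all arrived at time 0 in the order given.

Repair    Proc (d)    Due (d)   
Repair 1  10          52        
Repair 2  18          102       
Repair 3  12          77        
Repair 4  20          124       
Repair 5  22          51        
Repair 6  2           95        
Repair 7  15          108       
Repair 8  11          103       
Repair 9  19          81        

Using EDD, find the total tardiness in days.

EDD (increasing due date): Repair 5 Repair 1 Repair 3 Repair 9 Repair 6 Repair 2 Repair 8 Repair 7 Repair 4.
Repair 5: 0→22, due 51, tardiness 0
Repair 1: 22→32, due 52, tardiness 0
Repair 3: 32→44, due 77, tardiness 0
Repair 9: 44→63, due 81, tardiness 0
Repair 6: 63→65, due 95, tardiness 0
Repair 2: 65→83, due 102, tardiness 0
Repair 8: 83→94, due 103, tardiness 0
Repair 7: 94→109, due 108, tardiness 1
Repair 4: 109→129, due 124, tardiness 5
Sum = 0+0+0+0+0+0+0+1+5 = 6.

6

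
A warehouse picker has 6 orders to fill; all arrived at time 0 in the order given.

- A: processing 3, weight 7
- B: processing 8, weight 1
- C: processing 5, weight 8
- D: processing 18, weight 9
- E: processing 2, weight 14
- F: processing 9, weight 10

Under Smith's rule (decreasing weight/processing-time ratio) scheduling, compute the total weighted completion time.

711

WSPT (decreasing weight/processing-time ratio): E A C F D B.
E: finishes 2, weight 14, w·C = 28
A: finishes 5, weight 7, w·C = 35
C: finishes 10, weight 8, w·C = 80
F: finishes 19, weight 10, w·C = 190
D: finishes 37, weight 9, w·C = 333
B: finishes 45, weight 1, w·C = 45
Sum = 28+35+80+190+333+45 = 711.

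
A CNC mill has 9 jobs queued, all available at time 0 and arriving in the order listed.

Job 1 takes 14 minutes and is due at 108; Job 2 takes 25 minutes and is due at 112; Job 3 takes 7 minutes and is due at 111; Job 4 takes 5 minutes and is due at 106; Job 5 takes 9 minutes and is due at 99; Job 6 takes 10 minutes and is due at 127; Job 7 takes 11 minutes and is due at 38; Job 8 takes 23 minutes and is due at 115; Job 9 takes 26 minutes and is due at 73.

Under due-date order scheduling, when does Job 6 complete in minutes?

EDD (increasing due date): Job 7 Job 9 Job 5 Job 4 Job 1 Job 3 Job 2 Job 8 Job 6.
Job 7: 0→11
Job 9: 11→37
Job 5: 37→46
Job 4: 46→51
Job 1: 51→65
Job 3: 65→72
Job 2: 72→97
Job 8: 97→120
Job 6: 120→130

130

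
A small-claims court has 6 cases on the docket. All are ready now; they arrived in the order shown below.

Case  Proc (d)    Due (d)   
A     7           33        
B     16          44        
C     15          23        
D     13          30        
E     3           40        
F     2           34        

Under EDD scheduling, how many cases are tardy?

EDD (increasing due date): C D A F E B.
C: 0→15, due 23, tardiness 0
D: 15→28, due 30, tardiness 0
A: 28→35, due 33, tardiness 2
F: 35→37, due 34, tardiness 3
E: 37→40, due 40, tardiness 0
B: 40→56, due 44, tardiness 12
Late cases: 3.

3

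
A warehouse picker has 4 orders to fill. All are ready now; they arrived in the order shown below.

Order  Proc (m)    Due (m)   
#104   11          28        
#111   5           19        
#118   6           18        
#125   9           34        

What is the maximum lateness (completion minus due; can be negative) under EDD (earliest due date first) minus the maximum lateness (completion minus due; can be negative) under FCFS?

EDD (increasing due date): #118 #111 #104 #125.
#118: 0→6, due 18, lateness -12
#111: 6→11, due 19, lateness -8
#104: 11→22, due 28, lateness -6
#125: 22→31, due 34, lateness -3
Maximum = -3.
FIFO (arrival order): #104 #111 #118 #125.
#104: 0→11, due 28, lateness -17
#111: 11→16, due 19, lateness -3
#118: 16→22, due 18, lateness 4
#125: 22→31, due 34, lateness -3
Maximum = 4.
Difference = -3 − 4 = -7.

-7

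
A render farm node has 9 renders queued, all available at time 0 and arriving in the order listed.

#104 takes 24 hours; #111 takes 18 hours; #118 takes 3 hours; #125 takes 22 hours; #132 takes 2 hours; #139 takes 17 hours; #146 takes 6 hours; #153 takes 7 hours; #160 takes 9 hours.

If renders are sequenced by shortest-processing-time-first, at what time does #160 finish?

SPT (increasing processing time): #132 #118 #146 #153 #160 #139 #111 #125 #104.
#132: 0→2
#118: 2→5
#146: 5→11
#153: 11→18
#160: 18→27

27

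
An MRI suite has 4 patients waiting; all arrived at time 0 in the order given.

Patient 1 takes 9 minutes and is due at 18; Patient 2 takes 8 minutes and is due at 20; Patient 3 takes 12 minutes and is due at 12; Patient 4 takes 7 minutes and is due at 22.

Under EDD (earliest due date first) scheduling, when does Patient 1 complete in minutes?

EDD (increasing due date): Patient 3 Patient 1 Patient 2 Patient 4.
Patient 3: 0→12
Patient 1: 12→21

21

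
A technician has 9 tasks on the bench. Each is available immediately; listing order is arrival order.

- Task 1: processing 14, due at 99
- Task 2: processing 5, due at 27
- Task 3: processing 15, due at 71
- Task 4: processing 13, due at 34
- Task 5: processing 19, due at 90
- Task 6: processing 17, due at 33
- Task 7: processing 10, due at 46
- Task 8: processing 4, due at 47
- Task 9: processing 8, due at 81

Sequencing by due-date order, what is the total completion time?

EDD (increasing due date): Task 2 Task 6 Task 4 Task 7 Task 8 Task 3 Task 9 Task 5 Task 1.
Task 2: 0→5
Task 6: 5→22
Task 4: 22→35
Task 7: 35→45
Task 8: 45→49
Task 3: 49→64
Task 9: 64→72
Task 5: 72→91
Task 1: 91→105
Sum = 5+22+35+45+49+64+72+91+105 = 488.

488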